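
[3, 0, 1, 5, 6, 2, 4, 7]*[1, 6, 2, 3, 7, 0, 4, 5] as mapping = [0→3, 1→1, 2→6, 3→0, 4→4, 5→2, 6→7, 7→5] 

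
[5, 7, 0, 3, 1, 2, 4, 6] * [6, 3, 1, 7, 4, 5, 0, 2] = [5, 2, 6, 7, 3, 1, 4, 0]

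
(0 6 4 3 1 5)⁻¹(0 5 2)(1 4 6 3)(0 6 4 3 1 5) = (0 2 6)(1 5 3 4)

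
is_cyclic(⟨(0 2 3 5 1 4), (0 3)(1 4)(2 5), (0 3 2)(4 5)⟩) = no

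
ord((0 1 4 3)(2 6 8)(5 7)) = 12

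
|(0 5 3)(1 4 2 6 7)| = 15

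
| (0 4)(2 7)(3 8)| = 2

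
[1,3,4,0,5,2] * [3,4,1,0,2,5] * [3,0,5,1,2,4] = [2,3,5,1,4,0]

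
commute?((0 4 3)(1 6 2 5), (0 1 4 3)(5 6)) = no:(0 4 3)(1 6 2 5)*(0 1 4 3)(5 6) = (0 3 1 5 4)(2 6), (0 1 4 3)(5 6)*(0 4 3)(1 6 2 5) = (0 6 1 3 4)(2 5)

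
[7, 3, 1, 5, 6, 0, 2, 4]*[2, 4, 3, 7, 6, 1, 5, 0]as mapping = [0→0, 1→7, 2→4, 3→1, 4→5, 5→2, 6→3, 7→6]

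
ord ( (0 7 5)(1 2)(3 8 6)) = 6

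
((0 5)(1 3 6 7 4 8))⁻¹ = (0 5)(1 8 4 7 6 3)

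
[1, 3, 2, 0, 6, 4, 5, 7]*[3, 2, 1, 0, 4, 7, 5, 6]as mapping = [0→2, 1→0, 2→1, 3→3, 4→5, 5→4, 6→7, 7→6]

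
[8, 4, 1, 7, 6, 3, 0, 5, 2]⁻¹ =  [6, 2, 8, 5, 1, 7, 4, 3, 0]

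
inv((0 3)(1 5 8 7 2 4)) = (0 3)(1 4 2 7 8 5)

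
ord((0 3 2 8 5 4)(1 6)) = 6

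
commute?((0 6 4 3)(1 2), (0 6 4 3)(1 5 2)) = no:(0 6 4 3)(1 2) * (0 6 4 3)(1 5 2) = (0 4)(2 5)(3 6), (0 6 4 3)(1 5 2) * (0 6 4 3)(1 2) = (0 4)(1 5)(3 6)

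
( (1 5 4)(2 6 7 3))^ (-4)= (1 4 5)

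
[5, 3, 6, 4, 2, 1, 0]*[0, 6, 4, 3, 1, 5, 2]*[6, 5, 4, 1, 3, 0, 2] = [0, 1, 4, 5, 3, 2, 6]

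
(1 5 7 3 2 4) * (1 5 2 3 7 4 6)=(1 2 6)(4 5)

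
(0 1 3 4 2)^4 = (0 2 4 3 1)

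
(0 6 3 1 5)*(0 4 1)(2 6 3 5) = (0 3)(1 2 6 5 4)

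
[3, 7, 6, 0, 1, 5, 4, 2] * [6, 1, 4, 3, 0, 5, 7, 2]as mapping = [0→3, 1→2, 2→7, 3→6, 4→1, 5→5, 6→0, 7→4]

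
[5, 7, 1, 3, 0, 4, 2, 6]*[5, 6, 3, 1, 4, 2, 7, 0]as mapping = [0→2, 1→0, 2→6, 3→1, 4→5, 5→4, 6→3, 7→7]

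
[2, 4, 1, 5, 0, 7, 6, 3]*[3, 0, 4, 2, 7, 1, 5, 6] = [4, 7, 0, 1, 3, 6, 5, 2] 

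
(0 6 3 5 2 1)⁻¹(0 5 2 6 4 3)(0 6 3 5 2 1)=(1 3 4 5 6 2)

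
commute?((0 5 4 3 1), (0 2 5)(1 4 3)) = no:(0 5 4 3 1)*(0 2 5)(1 4 3) = (1 2 5 3 4), (0 2 5)(1 4 3)*(0 5 4 3 1) = (0 2 4 1 3)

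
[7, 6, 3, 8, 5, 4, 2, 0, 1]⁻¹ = [7, 8, 6, 2, 5, 4, 1, 0, 3]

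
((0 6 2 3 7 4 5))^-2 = (0 4 3 6 5 7 2)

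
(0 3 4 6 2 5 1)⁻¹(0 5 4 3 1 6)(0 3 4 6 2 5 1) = (0 2 3 1 6 4)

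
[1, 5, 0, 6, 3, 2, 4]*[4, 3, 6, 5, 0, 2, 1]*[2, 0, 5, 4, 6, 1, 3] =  [4, 5, 6, 0, 1, 3, 2]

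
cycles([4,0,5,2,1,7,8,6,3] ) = (0 4 1)(2 5 7 6 8 3)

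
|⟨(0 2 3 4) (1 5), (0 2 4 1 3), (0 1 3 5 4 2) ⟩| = 720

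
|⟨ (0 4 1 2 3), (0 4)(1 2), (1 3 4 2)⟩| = 120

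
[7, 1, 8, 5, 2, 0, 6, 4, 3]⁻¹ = [5, 1, 4, 8, 7, 3, 6, 0, 2]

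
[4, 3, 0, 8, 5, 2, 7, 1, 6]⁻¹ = [2, 7, 5, 1, 0, 4, 8, 6, 3]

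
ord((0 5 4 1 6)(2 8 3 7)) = 20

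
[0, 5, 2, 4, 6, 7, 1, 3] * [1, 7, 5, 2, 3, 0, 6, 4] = [1, 0, 5, 3, 6, 4, 7, 2]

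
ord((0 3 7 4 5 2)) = 6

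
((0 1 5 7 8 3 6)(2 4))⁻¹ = (0 6 3 8 7 5 1)(2 4)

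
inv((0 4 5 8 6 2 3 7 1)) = (0 1 7 3 2 6 8 5 4)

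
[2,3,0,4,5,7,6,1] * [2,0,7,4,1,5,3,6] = [7,4,2,1,5,6,3,0]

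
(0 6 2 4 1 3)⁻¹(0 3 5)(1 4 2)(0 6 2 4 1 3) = (0 5 6)(1 4 3)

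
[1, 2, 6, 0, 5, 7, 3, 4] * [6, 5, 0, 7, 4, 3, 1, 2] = [5, 0, 1, 6, 3, 2, 7, 4]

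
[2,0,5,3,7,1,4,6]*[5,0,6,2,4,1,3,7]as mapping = [0→6,1→5,2→1,3→2,4→7,5→0,6→4,7→3]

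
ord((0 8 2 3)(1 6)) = 4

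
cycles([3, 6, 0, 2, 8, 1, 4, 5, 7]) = (0 3 2)(1 6 4 8 7 5)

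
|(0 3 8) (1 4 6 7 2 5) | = 6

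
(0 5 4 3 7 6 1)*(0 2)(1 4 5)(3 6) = (0 1 2)(3 7)(4 6)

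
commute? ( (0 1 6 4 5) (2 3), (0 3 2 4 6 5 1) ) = no: (0 1 6 4 5) (2 3)*(0 3 2 4 6 5 1) = (1 5 3 4), (0 3 2 4 6 5 1)*(0 1 6 4 5) (2 3) = (0 2 5 6) 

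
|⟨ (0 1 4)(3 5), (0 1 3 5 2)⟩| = 720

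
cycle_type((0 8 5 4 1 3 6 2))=8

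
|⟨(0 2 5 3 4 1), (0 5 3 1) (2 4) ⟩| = 48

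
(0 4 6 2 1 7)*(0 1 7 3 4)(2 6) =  (1 3 4 2 7)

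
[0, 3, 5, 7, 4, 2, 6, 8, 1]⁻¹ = [0, 8, 5, 1, 4, 2, 6, 3, 7]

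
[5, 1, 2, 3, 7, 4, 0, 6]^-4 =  [5, 1, 2, 3, 7, 4, 0, 6]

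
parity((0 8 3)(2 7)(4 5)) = even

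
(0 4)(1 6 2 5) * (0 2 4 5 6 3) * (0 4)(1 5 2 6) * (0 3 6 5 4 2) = (1 6 3 2)(4 5)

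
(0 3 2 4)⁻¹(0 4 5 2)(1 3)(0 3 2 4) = (0 5 4 3)(1 2)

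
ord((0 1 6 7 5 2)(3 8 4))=6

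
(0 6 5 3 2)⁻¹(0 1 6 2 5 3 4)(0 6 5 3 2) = (0 3 2 4 6 1 5)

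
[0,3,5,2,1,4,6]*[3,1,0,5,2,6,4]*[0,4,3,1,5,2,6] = [1,2,6,0,4,3,5]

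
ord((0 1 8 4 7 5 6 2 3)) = 9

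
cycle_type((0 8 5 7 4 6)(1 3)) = 2.6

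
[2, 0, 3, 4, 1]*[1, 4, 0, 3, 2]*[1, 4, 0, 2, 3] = [1, 4, 2, 0, 3]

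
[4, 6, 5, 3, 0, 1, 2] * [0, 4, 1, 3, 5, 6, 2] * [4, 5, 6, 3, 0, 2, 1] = [2, 6, 1, 3, 4, 0, 5]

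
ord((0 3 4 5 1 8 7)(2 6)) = 14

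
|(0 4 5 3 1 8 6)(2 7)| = 14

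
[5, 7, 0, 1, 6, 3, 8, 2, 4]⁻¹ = [2, 3, 7, 5, 8, 0, 4, 1, 6]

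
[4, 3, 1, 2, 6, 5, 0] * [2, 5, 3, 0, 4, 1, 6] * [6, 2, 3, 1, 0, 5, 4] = [0, 6, 5, 1, 4, 2, 3] 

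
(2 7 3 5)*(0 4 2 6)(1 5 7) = (0 4 2 1 5 6)(3 7)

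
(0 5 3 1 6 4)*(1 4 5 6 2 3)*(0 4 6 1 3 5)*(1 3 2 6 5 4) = (0 3 5 2 4 1 6)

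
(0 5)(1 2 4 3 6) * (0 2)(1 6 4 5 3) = (0 3 4 1)(2 5)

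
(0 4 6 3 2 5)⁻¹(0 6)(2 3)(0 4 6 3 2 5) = (2 5)(3 4)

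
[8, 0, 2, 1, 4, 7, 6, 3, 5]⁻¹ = [1, 3, 2, 7, 4, 8, 6, 5, 0]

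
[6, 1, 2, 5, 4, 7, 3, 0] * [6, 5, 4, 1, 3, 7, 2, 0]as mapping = [0→2, 1→5, 2→4, 3→7, 4→3, 5→0, 6→1, 7→6]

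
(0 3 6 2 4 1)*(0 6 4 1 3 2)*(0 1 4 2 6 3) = (0 6 1 3 2 4)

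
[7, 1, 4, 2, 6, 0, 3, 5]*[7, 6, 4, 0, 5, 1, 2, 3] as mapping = [0→3, 1→6, 2→5, 3→4, 4→2, 5→7, 6→0, 7→1] 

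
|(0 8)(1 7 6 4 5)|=10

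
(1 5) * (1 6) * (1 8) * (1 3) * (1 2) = (1 5 6 8 3 2)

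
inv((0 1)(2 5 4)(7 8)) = (0 1)(2 4 5)(7 8)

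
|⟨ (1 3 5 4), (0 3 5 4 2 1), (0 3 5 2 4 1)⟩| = 720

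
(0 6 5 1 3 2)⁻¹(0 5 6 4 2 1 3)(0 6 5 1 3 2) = (0 3 2 6 1 5 4)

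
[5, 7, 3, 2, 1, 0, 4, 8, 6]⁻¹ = [5, 4, 3, 2, 6, 0, 8, 1, 7]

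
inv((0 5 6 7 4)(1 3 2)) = (0 4 7 6 5)(1 2 3)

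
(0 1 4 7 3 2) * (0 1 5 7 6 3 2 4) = (0 5 7 2 1)(3 4 6)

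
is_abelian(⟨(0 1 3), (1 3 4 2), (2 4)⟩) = no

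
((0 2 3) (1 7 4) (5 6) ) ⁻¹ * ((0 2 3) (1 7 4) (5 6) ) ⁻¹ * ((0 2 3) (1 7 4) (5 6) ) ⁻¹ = (5 6) 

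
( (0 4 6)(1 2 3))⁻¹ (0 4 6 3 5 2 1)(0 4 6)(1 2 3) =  (0 1 5 3 2 4 6)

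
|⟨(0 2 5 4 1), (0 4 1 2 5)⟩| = 60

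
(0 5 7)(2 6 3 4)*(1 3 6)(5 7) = (0 7)(1 3 4 2)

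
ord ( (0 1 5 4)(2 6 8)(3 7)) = 12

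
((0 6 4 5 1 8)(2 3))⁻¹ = (0 8 1 5 4 6)(2 3)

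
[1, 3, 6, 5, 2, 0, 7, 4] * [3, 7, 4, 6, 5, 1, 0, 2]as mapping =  [0→7, 1→6, 2→0, 3→1, 4→4, 5→3, 6→2, 7→5]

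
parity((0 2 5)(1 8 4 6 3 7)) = odd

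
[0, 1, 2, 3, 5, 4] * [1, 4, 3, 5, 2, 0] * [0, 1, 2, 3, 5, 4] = [1, 5, 3, 4, 0, 2]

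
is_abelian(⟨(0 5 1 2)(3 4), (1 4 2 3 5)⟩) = no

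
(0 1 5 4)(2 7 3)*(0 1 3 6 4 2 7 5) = (0 3 7 6 4 1)(2 5)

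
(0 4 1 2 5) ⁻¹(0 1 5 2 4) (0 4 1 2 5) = (0 5 1 4 2) 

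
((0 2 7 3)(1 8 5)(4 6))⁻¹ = (0 3 7 2)(1 5 8)(4 6)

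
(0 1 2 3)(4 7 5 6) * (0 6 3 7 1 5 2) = (0 5 3 6 4 1)(2 7)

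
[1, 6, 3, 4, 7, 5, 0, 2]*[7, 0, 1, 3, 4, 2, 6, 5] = [0, 6, 3, 4, 5, 2, 7, 1]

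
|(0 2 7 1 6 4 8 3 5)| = 9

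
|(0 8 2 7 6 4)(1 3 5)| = 6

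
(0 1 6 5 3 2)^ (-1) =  (0 2 3 5 6 1)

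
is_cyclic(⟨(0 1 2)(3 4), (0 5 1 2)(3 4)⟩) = no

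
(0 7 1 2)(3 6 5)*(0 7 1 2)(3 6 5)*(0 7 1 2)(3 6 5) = (0 2 1 7)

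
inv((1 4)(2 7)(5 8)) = (1 4)(2 7)(5 8)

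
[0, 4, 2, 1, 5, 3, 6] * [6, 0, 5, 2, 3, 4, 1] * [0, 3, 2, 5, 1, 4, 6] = [6, 5, 4, 0, 1, 2, 3]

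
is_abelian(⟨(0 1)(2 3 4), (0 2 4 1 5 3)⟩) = no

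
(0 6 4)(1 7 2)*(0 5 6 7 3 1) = (0 7 2)(1 3)(4 5 6)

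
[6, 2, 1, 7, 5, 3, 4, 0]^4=[3, 1, 2, 4, 0, 6, 7, 5]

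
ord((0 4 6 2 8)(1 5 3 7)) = 20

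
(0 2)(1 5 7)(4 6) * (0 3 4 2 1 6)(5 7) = (0 1 7 6 2 3 4)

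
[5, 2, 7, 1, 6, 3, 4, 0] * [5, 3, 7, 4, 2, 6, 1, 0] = [6, 7, 0, 3, 1, 4, 2, 5]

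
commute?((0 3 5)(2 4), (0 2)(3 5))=no:(0 3 5)(2 4) * (0 2)(3 5)=(0 5 2 4), (0 2)(3 5) * (0 3 5)(2 4)=(0 4 2 3)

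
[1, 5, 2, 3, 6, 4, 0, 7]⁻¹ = [6, 0, 2, 3, 5, 1, 4, 7]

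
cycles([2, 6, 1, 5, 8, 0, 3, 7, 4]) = (0 2 1 6 3 5)(4 8)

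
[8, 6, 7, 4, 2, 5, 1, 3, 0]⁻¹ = [8, 6, 4, 7, 3, 5, 1, 2, 0]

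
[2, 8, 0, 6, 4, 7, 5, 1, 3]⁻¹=[2, 7, 0, 8, 4, 6, 3, 5, 1]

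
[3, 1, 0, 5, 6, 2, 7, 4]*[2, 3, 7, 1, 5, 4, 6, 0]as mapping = [0→1, 1→3, 2→2, 3→4, 4→6, 5→7, 6→0, 7→5]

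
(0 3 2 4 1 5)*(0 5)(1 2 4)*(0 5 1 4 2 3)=(1 5)(2 4 3)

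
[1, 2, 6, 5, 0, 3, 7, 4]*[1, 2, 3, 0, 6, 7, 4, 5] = [2, 3, 4, 7, 1, 0, 5, 6]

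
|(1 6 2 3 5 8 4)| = 7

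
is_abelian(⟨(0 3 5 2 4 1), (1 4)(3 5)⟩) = no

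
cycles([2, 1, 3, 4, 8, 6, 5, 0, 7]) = (0 2 3 4 8 7)(5 6)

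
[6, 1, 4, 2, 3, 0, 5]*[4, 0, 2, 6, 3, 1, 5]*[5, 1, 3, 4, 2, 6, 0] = [6, 5, 4, 3, 0, 2, 1]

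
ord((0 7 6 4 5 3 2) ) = 7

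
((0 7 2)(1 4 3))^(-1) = (0 2 7)(1 3 4)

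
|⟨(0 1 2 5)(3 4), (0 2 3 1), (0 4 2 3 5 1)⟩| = 720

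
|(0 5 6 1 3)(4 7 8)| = 15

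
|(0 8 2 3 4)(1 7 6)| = 15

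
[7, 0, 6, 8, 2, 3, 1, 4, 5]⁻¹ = [1, 6, 4, 5, 7, 8, 2, 0, 3]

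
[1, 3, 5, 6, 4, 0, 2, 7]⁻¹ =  [5, 0, 6, 1, 4, 2, 3, 7]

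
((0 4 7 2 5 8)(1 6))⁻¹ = (0 8 5 2 7 4)(1 6)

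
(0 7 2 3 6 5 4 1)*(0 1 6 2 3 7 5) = (0 5 4 6)(2 7 3)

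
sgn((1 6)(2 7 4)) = -1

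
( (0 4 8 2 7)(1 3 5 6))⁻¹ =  (0 7 2 8 4)(1 6 5 3)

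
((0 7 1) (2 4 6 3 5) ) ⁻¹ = (0 1 7) (2 5 3 6 4) 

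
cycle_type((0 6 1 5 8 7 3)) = 7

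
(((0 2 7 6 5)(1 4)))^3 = (0 6 2 5 7)(1 4)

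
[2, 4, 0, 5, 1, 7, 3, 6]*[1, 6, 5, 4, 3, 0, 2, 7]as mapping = [0→5, 1→3, 2→1, 3→0, 4→6, 5→7, 6→4, 7→2]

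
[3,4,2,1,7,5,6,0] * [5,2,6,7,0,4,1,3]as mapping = [0→7,1→0,2→6,3→2,4→3,5→4,6→1,7→5]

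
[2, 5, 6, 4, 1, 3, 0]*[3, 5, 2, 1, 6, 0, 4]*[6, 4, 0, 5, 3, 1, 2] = [0, 6, 3, 2, 1, 4, 5]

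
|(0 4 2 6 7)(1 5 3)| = 15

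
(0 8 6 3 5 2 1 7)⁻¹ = (0 7 1 2 5 3 6 8)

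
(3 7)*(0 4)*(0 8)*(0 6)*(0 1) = (0 4 8 6 1)(3 7)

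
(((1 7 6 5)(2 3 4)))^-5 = (1 5 6 7)(2 3 4)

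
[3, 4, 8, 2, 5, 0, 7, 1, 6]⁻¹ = [5, 7, 3, 0, 1, 4, 8, 6, 2]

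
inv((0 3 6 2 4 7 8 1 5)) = (0 5 1 8 7 4 2 6 3)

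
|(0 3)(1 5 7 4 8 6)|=6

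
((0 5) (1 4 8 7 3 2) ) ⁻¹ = (0 5) (1 2 3 7 8 4) 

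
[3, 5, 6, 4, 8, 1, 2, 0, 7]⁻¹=[7, 5, 6, 0, 3, 1, 2, 8, 4]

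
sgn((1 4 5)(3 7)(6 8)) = 1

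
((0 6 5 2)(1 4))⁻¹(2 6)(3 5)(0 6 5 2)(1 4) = (0 5)(2 3)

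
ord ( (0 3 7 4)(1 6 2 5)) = 4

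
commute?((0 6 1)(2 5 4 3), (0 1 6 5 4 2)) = no:(0 6 1)(2 5 4 3) * (0 1 6 5 4 2) = (0 5 2 4 3), (0 1 6 5 4 2) * (0 6 1)(2 5 4 3) = (2 6 4 5 3)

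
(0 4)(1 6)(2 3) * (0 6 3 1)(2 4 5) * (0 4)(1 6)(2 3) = (0 5 3)(1 2 6 4)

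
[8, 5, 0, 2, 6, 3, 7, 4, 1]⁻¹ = [2, 8, 3, 5, 7, 1, 4, 6, 0]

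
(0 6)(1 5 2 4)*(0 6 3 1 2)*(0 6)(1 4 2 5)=(0 3 4 5 6)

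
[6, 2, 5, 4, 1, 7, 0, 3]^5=[6, 4, 1, 7, 3, 2, 0, 5]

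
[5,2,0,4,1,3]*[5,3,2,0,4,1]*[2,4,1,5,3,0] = [4,1,0,3,5,2]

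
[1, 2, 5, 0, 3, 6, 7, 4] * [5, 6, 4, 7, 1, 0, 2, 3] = [6, 4, 0, 5, 7, 2, 3, 1]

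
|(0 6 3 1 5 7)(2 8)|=6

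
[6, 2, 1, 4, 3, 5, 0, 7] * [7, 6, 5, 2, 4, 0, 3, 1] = [3, 5, 6, 4, 2, 0, 7, 1]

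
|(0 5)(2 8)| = 2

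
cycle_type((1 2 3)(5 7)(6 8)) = 2^2.3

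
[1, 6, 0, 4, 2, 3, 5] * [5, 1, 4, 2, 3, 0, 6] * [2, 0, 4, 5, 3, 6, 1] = [0, 1, 6, 5, 3, 4, 2]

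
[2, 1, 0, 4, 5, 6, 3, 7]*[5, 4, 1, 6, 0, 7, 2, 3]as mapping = [0→1, 1→4, 2→5, 3→0, 4→7, 5→2, 6→6, 7→3]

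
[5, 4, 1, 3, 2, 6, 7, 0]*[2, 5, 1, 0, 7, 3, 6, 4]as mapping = [0→3, 1→7, 2→5, 3→0, 4→1, 5→6, 6→4, 7→2]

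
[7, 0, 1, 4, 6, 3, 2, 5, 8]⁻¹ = [1, 2, 6, 5, 3, 7, 4, 0, 8]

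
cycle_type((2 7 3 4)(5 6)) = 2.4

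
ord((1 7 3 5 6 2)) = 6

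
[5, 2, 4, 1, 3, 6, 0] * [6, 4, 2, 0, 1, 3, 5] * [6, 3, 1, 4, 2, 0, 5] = [4, 1, 3, 2, 6, 0, 5]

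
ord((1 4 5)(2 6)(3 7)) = 6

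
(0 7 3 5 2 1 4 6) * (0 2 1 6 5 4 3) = (0 7) (1 3 4 5) (2 6) 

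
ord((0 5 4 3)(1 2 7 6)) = 4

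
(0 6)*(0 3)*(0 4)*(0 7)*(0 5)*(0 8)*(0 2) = (0 6 3 4 7 5 8 2)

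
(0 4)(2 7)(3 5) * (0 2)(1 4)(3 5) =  (0 1 4 2 7)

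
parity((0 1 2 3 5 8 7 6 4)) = even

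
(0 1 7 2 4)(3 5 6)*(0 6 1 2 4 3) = (0 2 3 5 1 7 4 6)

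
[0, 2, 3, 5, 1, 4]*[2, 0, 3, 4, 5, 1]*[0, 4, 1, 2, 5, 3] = [1, 2, 5, 4, 0, 3]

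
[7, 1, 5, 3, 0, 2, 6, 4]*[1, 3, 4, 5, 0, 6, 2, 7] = [7, 3, 6, 5, 1, 4, 2, 0]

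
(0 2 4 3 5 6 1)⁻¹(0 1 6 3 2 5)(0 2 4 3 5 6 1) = (0 1 5 4 6 2)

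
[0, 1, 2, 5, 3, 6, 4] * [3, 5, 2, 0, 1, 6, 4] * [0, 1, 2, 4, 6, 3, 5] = [4, 3, 2, 5, 0, 6, 1]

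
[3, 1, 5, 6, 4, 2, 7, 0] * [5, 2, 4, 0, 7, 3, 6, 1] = [0, 2, 3, 6, 7, 4, 1, 5]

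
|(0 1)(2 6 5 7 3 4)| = 6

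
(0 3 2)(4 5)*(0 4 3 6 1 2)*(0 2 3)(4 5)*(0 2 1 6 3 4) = (0 3 1 4)(2 5)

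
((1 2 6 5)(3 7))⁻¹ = (1 5 6 2)(3 7)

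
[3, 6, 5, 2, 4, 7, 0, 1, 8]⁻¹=[6, 7, 3, 0, 4, 2, 1, 5, 8]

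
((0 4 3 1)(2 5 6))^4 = (2 5 6)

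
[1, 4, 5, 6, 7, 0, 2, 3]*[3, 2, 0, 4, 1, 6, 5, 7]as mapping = [0→2, 1→1, 2→6, 3→5, 4→7, 5→3, 6→0, 7→4]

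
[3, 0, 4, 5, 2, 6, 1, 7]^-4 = [3, 0, 2, 5, 4, 6, 1, 7]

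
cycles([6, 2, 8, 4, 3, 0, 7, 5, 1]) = (0 6 7 5) (1 2 8) (3 4) 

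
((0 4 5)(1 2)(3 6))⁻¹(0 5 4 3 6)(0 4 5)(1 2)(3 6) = (0 5 6 3 4)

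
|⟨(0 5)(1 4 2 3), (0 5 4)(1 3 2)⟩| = 360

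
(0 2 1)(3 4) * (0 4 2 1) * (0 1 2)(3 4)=(0 2 1 3)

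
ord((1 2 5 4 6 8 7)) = 7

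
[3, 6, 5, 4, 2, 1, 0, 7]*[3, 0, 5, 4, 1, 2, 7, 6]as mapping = [0→4, 1→7, 2→2, 3→1, 4→5, 5→0, 6→3, 7→6]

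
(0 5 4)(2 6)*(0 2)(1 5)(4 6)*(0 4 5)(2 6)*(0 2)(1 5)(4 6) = (0 5)(1 2)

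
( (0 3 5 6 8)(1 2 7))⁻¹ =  (0 8 6 5 3)(1 7 2)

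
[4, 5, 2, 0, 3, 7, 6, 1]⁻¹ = [3, 7, 2, 4, 0, 1, 6, 5]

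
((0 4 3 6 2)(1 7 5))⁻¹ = (0 2 6 3 4)(1 5 7)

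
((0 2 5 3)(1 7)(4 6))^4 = ()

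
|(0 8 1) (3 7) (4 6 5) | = 6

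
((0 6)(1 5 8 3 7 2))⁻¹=(0 6)(1 2 7 3 8 5)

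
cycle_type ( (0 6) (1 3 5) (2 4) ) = 2^2.3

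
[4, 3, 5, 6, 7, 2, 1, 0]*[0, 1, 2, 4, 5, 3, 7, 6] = [5, 4, 3, 7, 6, 2, 1, 0]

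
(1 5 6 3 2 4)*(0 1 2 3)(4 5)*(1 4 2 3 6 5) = (0 4 3 6)(1 2)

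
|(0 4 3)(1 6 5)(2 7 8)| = 3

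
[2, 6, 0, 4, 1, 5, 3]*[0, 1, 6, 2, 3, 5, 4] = [6, 4, 0, 3, 1, 5, 2]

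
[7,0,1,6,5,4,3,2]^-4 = [0,1,2,3,4,5,6,7]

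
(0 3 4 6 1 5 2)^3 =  (0 6 2 4 5 3 1)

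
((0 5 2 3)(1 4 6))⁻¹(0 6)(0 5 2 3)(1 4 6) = (1 5)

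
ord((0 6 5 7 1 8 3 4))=8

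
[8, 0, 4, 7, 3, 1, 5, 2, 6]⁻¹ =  [1, 5, 7, 4, 2, 6, 8, 3, 0]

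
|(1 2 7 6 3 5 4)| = 7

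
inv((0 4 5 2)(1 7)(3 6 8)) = (0 2 5 4)(1 7)(3 8 6)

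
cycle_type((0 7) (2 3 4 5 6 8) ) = 2.6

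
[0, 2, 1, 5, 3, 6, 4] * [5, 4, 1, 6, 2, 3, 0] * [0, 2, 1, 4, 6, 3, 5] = [3, 2, 6, 4, 5, 0, 1]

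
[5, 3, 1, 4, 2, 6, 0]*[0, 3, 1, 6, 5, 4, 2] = [4, 6, 3, 5, 1, 2, 0]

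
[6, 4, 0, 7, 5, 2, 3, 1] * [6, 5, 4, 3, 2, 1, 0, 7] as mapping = [0→0, 1→2, 2→6, 3→7, 4→1, 5→4, 6→3, 7→5] 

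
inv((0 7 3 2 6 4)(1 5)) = (0 4 6 2 3 7)(1 5)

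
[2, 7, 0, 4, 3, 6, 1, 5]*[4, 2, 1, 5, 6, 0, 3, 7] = [1, 7, 4, 6, 5, 3, 2, 0]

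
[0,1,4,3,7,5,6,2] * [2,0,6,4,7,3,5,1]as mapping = [0→2,1→0,2→7,3→4,4→1,5→3,6→5,7→6]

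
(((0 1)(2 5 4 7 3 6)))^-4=(2 4 3)(5 7 6)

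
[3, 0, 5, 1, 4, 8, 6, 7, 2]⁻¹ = [1, 3, 8, 0, 4, 2, 6, 7, 5]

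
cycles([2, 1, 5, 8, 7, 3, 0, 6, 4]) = (0 2 5 3 8 4 7 6)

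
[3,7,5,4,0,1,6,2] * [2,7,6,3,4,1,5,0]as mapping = [0→3,1→0,2→1,3→4,4→2,5→7,6→5,7→6]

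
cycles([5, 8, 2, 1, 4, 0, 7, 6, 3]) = (0 5)(1 8 3)(6 7)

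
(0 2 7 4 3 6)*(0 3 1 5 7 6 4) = (0 2 6 3 4 1 5 7)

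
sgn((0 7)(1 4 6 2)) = 1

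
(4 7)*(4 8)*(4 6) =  (4 7 8 6)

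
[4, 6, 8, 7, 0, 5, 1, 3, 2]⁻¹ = [4, 6, 8, 7, 0, 5, 1, 3, 2]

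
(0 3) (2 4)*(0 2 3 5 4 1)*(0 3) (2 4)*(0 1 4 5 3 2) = (0 3 5) (1 2 4) 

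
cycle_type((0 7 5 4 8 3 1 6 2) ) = 9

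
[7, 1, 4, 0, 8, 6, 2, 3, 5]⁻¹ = [3, 1, 6, 7, 2, 8, 5, 0, 4]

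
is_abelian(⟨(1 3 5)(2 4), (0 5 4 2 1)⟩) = no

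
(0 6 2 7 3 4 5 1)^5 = (0 4 2 1 3 6 5 7)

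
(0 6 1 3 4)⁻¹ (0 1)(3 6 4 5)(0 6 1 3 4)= (0 5 4 1)(3 6)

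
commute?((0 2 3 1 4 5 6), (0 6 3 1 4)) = no:(0 2 3 1 4 5 6) * (0 6 3 1 4) = (0 2 1)(3 4 5), (0 6 3 1 4) * (0 2 3 1 4 5 6) = (1 5 6)(2 3 4)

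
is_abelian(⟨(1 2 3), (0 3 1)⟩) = no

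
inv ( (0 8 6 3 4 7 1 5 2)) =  (0 2 5 1 7 4 3 6 8)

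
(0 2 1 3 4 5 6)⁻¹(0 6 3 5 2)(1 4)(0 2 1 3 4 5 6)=(0 4 6 1 2)(3 5)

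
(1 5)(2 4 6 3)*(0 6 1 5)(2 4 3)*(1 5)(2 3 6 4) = (0 4 5 1)(2 6 3)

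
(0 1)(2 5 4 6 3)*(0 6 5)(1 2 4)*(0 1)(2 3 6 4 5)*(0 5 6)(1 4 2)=(0 3 6)(1 2 4)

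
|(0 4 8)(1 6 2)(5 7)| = 6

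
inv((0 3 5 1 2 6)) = (0 6 2 1 5 3)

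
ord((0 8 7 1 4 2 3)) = 7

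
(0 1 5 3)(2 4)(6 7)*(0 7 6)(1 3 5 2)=(0 3 7)(1 2 4)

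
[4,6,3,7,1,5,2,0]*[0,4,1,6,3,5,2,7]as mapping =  [0→3,1→2,2→6,3→7,4→4,5→5,6→1,7→0]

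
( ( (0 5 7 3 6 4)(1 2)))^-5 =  (0 5 7 3 6 4)(1 2)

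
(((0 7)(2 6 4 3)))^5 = (0 7)(2 6 4 3)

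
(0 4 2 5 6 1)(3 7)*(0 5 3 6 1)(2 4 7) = (0 7 6)(1 5)(2 3)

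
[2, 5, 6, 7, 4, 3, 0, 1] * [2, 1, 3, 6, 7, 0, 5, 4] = [3, 0, 5, 4, 7, 6, 2, 1]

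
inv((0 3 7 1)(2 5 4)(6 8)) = (0 1 7 3)(2 4 5)(6 8)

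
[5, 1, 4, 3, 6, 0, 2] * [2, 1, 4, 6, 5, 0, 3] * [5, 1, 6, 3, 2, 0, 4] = [5, 1, 0, 4, 3, 6, 2]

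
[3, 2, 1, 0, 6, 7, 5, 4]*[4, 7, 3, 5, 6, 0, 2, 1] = [5, 3, 7, 4, 2, 1, 0, 6]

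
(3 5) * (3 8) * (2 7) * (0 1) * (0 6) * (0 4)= (0 1 6 4)(2 7)(3 5 8)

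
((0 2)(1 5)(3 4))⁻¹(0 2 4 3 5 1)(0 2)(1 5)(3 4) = (0 3 4 1 5 2)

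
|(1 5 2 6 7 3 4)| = 7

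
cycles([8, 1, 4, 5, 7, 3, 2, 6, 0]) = (0 8)(2 4 7 6)(3 5)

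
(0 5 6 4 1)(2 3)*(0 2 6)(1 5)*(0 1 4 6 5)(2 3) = (0 4)(1 3 5)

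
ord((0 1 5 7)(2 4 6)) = 12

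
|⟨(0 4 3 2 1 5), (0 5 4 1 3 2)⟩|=720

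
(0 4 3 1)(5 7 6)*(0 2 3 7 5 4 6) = (0 6 4 7)(1 2 3)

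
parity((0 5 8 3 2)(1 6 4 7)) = odd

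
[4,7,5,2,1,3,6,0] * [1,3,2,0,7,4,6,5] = [7,5,4,2,3,0,6,1]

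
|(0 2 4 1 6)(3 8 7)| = 15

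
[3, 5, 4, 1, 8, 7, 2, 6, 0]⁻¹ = [8, 3, 6, 0, 2, 1, 7, 5, 4]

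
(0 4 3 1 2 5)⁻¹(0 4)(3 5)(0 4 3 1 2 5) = (0 1)(3 4)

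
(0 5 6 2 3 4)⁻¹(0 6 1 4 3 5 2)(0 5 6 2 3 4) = (0 4 6 3 5 2 1)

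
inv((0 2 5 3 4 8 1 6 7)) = (0 7 6 1 8 4 3 5 2)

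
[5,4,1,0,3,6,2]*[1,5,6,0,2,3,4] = [3,2,5,1,0,4,6]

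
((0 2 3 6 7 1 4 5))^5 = (0 1 3 5 7 2 4 6)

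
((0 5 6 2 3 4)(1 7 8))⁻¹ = (0 4 3 2 6 5)(1 8 7)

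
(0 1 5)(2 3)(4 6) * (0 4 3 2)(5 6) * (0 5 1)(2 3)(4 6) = (1 4)(2 3 5 6)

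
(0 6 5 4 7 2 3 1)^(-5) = (0 4 3 6 7 1 5 2)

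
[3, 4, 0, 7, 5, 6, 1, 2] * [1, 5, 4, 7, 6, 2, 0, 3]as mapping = [0→7, 1→6, 2→1, 3→3, 4→2, 5→0, 6→5, 7→4]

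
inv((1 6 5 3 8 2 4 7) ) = (1 7 4 2 8 3 5 6) 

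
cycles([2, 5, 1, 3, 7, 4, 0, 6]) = (0 2 1 5 4 7 6)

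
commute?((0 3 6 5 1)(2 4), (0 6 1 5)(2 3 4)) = no:(0 3 6 5 1)(2 4)*(0 6 1 5)(2 3 4) = (0 4 3 1 6), (0 6 1 5)(2 3 4)*(0 3 6 5 1)(2 4) = (0 5 3 2 6)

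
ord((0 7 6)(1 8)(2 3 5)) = 6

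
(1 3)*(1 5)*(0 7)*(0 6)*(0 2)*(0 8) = (0 7 6 2 8)(1 3 5)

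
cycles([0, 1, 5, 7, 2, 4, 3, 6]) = (2 5 4) (3 7 6) 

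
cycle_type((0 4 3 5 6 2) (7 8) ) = 2.6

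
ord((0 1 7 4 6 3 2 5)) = 8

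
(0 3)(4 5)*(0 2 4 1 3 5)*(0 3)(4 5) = (0 4 3 2 5 1)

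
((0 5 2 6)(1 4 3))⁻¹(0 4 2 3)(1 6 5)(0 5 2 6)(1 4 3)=(0 2 4)(1 5 3 6)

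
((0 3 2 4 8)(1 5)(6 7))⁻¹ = (0 8 4 2 3)(1 5)(6 7)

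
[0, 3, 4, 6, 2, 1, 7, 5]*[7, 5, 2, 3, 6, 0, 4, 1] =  [7, 3, 6, 4, 2, 5, 1, 0]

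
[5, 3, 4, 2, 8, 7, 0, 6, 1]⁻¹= [6, 8, 3, 1, 2, 0, 7, 5, 4]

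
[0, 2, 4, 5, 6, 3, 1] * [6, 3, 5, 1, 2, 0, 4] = [6, 5, 2, 0, 4, 1, 3]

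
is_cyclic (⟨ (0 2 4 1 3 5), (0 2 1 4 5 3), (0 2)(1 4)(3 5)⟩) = no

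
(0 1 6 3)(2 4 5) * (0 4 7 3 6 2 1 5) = (0 5 1 2 7 3 4)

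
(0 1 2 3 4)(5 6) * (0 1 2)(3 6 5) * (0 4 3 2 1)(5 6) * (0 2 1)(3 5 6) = (1 4 2 6)(3 5)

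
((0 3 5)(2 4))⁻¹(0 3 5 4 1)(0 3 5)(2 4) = (0 2 1 3 5)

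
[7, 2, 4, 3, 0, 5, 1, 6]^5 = [4, 6, 1, 3, 2, 5, 7, 0]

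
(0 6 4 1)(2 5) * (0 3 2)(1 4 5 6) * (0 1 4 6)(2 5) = (0 4 6 2)(1 3 5)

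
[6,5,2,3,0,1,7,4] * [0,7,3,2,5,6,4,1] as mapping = [0→4,1→6,2→3,3→2,4→0,5→7,6→1,7→5] 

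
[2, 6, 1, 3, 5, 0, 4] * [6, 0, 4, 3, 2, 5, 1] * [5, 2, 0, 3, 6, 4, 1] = [6, 2, 5, 3, 4, 1, 0]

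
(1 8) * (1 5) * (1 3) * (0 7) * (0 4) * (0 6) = (0 7 4 6)(1 8 5 3)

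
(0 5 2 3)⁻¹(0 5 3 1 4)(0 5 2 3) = (0 1 4 5 2)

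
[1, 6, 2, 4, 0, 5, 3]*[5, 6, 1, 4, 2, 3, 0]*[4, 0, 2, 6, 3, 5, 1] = [1, 4, 0, 2, 5, 6, 3]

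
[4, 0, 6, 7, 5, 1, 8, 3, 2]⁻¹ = [1, 5, 8, 7, 0, 4, 2, 3, 6]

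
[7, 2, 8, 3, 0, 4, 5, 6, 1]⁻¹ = [4, 8, 1, 3, 5, 6, 7, 0, 2]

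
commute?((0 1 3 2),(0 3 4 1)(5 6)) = no:(0 1 3 2)*(0 3 4 1)(5 6) = (1 4)(2 3)(5 6),(0 3 4 1)(5 6)*(0 1 3 2) = (0 2)(3 4)(5 6)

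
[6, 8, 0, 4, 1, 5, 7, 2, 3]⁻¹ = [2, 4, 7, 8, 3, 5, 0, 6, 1]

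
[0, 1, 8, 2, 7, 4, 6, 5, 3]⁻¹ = [0, 1, 3, 8, 5, 7, 6, 4, 2]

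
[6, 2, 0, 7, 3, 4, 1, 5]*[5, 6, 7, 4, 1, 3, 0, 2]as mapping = [0→0, 1→7, 2→5, 3→2, 4→4, 5→1, 6→6, 7→3]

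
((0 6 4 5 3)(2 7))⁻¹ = (0 3 5 4 6)(2 7)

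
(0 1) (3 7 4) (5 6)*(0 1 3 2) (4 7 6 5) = (0 3 6 4 2) 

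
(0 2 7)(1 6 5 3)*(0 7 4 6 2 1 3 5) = (0 1 2 4 6)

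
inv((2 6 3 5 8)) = (2 8 5 3 6)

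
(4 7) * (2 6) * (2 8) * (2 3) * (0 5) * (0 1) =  (0 5 1)(2 6 8 3)(4 7)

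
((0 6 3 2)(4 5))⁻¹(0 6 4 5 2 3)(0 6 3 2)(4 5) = (0 2 6 3 5 4)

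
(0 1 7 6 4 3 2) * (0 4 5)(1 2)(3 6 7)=(0 2 4 6 5)(1 3)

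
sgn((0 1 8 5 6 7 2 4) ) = -1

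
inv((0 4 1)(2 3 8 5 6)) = (0 1 4)(2 6 5 8 3)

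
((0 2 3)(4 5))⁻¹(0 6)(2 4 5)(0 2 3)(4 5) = (2 6)(3 5 4)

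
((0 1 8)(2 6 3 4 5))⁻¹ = (0 8 1)(2 5 4 3 6)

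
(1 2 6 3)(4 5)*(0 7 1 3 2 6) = (0 7 1 6 2)(4 5)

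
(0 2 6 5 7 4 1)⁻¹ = (0 1 4 7 5 6 2)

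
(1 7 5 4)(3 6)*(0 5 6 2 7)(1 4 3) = (0 5 3 2 7 6 1)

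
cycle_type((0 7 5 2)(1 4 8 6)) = 4^2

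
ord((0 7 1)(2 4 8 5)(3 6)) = 12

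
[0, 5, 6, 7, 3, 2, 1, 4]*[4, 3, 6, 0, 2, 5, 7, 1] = [4, 5, 7, 1, 0, 6, 3, 2]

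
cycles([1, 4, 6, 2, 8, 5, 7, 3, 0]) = (0 1 4 8)(2 6 7 3)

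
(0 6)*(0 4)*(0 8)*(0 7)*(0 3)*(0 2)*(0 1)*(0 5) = (0 6 4 8 7 3 2 1 5)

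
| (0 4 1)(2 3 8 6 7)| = 15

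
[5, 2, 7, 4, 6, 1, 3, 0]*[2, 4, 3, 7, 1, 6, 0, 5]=[6, 3, 5, 1, 0, 4, 7, 2]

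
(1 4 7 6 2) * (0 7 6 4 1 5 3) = (0 7 4 6 2 5 3)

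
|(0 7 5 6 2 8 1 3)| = 8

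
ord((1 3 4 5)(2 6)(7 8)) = 4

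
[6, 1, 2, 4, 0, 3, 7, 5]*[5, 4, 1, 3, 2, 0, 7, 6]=[7, 4, 1, 2, 5, 3, 6, 0]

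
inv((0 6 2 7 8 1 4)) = (0 4 1 8 7 2 6)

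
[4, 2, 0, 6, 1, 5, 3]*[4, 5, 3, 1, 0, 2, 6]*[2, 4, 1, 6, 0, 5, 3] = [2, 6, 0, 3, 5, 1, 4]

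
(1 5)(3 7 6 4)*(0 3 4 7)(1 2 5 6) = (0 3)(1 6 7)(2 5)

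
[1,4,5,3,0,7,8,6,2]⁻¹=[4,0,8,3,1,2,7,5,6]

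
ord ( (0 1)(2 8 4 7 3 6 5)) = 14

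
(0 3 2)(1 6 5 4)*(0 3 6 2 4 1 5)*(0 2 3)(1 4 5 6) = (0 1 3 5 4 6 2)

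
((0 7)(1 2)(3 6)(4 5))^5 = (0 7)(1 2)(3 6)(4 5)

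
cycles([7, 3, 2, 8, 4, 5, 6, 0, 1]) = (0 7)(1 3 8)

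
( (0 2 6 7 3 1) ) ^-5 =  (0 2 6 7 3 1) 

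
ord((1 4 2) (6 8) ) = 6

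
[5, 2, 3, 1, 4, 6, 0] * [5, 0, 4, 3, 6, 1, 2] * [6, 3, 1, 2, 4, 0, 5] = [3, 4, 2, 6, 5, 1, 0]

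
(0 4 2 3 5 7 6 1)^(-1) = (0 1 6 7 5 3 2 4)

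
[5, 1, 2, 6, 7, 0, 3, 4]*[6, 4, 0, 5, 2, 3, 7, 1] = [3, 4, 0, 7, 1, 6, 5, 2]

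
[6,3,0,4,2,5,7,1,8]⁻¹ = [2,7,4,1,3,5,0,6,8]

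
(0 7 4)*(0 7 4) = (0 4 7)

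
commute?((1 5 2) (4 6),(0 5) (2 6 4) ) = no:(1 5 2) (4 6) * (0 5) (2 6 4) = (0 5 6 2 1),(0 5) (2 6 4) * (1 5 2) (4 6) = (0 2 4 1 5) 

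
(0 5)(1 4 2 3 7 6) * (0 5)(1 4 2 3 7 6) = (1 2 7)(3 6 4)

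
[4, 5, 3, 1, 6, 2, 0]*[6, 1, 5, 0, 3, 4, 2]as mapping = [0→3, 1→4, 2→0, 3→1, 4→2, 5→5, 6→6]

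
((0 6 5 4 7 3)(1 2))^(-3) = (0 4)(1 2)(3 5)(6 7)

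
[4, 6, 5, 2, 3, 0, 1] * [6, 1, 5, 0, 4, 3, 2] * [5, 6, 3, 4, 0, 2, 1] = [0, 3, 4, 2, 5, 1, 6]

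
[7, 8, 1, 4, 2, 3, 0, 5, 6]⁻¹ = [6, 2, 4, 5, 3, 7, 8, 0, 1]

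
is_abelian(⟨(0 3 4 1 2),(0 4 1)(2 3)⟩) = no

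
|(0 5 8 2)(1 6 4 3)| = 4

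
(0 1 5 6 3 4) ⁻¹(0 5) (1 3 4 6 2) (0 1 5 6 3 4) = (0 3 2 5 4) (1 6) 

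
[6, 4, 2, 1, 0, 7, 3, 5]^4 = [4, 3, 2, 6, 1, 5, 0, 7]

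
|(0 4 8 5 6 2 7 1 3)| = 9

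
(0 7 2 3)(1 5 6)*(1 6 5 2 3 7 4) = (0 4 1 2 7 3)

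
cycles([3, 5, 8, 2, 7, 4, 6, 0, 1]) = (0 3 2 8 1 5 4 7) 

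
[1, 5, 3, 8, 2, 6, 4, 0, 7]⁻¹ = [7, 0, 4, 2, 6, 1, 5, 8, 3]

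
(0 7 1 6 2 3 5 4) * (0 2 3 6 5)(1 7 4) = (0 4 2 6 3)(1 5)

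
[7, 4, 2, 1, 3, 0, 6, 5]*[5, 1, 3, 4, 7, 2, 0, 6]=[6, 7, 3, 1, 4, 5, 0, 2]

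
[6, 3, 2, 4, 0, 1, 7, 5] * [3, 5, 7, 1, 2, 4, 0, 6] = [0, 1, 7, 2, 3, 5, 6, 4]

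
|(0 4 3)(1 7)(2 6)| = 6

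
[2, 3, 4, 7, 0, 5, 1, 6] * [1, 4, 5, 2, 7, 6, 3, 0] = [5, 2, 7, 0, 1, 6, 4, 3]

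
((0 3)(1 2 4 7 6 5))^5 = (0 3)(1 5 6 7 4 2)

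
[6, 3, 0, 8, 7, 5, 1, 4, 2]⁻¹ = [2, 6, 8, 1, 7, 5, 0, 4, 3]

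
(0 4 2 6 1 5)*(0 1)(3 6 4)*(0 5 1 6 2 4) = (0 3 2)(5 6)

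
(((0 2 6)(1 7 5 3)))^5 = (0 6 2)(1 7 5 3)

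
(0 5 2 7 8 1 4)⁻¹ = (0 4 1 8 7 2 5)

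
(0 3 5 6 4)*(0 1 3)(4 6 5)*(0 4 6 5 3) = (0 4 1)(3 6 5)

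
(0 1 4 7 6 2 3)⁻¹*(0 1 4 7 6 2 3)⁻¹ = (0 2 7 1 3 6 4)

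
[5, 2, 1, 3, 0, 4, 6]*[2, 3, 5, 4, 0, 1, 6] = [1, 5, 3, 4, 2, 0, 6]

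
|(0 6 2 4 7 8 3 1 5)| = 9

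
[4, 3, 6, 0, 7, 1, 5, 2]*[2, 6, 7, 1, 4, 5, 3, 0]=[4, 1, 3, 2, 0, 6, 5, 7]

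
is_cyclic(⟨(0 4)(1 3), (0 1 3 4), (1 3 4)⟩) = no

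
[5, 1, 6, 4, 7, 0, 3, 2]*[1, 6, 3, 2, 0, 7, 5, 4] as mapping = [0→7, 1→6, 2→5, 3→0, 4→4, 5→1, 6→2, 7→3] 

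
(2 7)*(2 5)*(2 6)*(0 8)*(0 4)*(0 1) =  (0 8 4 1)(2 7 5 6)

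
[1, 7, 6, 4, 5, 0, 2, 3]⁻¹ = [5, 0, 6, 7, 3, 4, 2, 1]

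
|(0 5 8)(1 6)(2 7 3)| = 6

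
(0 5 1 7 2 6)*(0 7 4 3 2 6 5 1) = (0 1 4 3 2 5)(6 7)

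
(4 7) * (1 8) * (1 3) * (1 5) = (1 8 3 5)(4 7)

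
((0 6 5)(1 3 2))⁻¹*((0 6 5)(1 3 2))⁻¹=(0 6 5)(1 3 2)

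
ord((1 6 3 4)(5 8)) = 4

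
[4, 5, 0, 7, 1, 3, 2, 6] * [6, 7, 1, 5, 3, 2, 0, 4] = [3, 2, 6, 4, 7, 5, 1, 0]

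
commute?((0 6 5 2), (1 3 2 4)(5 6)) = no:(0 6 5 2)*(1 3 2 4)(5 6) = (0 5 4 1 3 2), (1 3 2 4)(5 6)*(0 6 5 2) = (0 6 2 4 1 3)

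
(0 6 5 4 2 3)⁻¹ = (0 3 2 4 5 6)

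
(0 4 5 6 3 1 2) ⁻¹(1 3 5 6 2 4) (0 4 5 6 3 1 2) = (0 5 2 1 6 3) 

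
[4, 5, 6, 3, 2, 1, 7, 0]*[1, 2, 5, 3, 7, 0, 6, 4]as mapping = [0→7, 1→0, 2→6, 3→3, 4→5, 5→2, 6→4, 7→1]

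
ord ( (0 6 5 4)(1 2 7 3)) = 4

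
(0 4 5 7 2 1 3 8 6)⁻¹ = (0 6 8 3 1 2 7 5 4)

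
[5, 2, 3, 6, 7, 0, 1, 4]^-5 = [5, 6, 1, 2, 7, 0, 3, 4]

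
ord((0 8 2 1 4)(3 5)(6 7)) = 10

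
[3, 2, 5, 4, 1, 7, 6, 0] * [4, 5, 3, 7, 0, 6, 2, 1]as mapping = [0→7, 1→3, 2→6, 3→0, 4→5, 5→1, 6→2, 7→4]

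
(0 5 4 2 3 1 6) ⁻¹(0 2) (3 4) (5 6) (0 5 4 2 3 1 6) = (0 4) (1 2) (3 5) 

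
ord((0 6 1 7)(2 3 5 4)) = 4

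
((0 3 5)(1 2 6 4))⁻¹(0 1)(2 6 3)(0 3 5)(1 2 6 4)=(2 3)(4 5 6)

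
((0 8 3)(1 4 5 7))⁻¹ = (0 3 8)(1 7 5 4)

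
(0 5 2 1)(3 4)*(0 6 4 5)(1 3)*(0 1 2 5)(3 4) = (0 1 6 3)(2 4)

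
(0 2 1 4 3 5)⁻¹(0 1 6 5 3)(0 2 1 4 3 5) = (0 5 2 4 6)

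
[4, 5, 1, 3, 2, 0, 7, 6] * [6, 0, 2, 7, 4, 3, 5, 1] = [4, 3, 0, 7, 2, 6, 1, 5]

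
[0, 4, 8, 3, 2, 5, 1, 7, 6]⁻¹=[0, 6, 4, 3, 1, 5, 8, 7, 2]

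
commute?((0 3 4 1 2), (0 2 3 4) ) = no:(0 3 4 1 2)*(0 2 3 4) = (0 4 1 3), (0 2 3 4)*(0 3 4 1 2) = (1 2 4 3) 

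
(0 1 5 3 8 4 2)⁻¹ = (0 2 4 8 3 5 1)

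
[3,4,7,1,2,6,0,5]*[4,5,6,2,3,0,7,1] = [2,3,1,5,6,7,4,0]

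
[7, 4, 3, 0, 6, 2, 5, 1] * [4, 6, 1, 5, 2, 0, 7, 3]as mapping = [0→3, 1→2, 2→5, 3→4, 4→7, 5→1, 6→0, 7→6]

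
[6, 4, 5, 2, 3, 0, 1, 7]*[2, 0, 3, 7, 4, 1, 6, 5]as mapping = [0→6, 1→4, 2→1, 3→3, 4→7, 5→2, 6→0, 7→5]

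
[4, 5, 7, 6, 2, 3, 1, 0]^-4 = [0, 1, 2, 3, 4, 5, 6, 7]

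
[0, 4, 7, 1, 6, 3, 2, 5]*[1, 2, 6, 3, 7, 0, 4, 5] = [1, 7, 5, 2, 4, 3, 6, 0]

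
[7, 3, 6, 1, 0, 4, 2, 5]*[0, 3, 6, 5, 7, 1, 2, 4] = [4, 5, 2, 3, 0, 7, 6, 1]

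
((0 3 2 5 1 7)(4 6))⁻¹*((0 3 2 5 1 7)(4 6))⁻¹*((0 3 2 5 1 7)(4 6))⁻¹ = (0 5)(1 3)(2 7)(4 6)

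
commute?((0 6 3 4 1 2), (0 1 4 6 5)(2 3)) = no:(0 6 3 4 1 2) * (0 1 4 6 5)(2 3) = (0 5)(1 3 6 2), (0 1 4 6 5)(2 3) * (0 6 3 4 1 2) = (0 2 4 3)(5 6)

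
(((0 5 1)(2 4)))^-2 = (0 5 1)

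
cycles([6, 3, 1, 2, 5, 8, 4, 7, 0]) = (0 6 4 5 8)(1 3 2)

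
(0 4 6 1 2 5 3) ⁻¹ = (0 3 5 2 1 6 4) 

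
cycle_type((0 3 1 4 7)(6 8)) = 2.5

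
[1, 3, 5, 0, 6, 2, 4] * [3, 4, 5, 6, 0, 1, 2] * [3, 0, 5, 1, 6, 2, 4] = [6, 4, 0, 1, 5, 2, 3]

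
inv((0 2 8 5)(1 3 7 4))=(0 5 8 2)(1 4 7 3)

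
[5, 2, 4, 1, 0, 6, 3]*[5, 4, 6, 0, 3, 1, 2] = [1, 6, 3, 4, 5, 2, 0]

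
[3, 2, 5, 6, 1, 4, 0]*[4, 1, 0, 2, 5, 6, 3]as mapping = [0→2, 1→0, 2→6, 3→3, 4→1, 5→5, 6→4]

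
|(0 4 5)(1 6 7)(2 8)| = 6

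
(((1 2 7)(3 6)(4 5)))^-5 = (1 2 7)(3 6)(4 5)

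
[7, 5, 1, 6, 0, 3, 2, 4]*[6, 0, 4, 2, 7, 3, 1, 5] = [5, 3, 0, 1, 6, 2, 4, 7] 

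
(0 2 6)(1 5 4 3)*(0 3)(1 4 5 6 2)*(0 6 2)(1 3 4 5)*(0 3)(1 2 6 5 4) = (1 6)(2 3 4 5)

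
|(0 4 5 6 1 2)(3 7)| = 6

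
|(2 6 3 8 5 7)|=6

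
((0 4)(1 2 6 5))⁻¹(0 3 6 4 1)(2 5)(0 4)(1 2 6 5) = (0 2 4 3 5)(1 6)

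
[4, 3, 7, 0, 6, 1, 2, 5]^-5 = [2, 4, 1, 6, 7, 0, 5, 3]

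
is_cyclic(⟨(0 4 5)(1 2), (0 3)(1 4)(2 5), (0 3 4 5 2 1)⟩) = no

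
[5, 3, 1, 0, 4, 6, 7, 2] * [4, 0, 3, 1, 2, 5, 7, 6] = [5, 1, 0, 4, 2, 7, 6, 3]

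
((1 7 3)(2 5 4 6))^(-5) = (1 7 3)(2 6 4 5)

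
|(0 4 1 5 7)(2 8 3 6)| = 20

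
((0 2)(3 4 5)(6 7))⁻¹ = (0 2)(3 5 4)(6 7)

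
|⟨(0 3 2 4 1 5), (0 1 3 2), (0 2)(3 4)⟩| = 720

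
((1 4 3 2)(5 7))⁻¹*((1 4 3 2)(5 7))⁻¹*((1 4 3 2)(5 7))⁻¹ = (1 4 3 2)(5 7)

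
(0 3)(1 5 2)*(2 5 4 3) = (0 2 1 4 3)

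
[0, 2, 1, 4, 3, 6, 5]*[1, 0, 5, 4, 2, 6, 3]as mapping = [0→1, 1→5, 2→0, 3→2, 4→4, 5→3, 6→6]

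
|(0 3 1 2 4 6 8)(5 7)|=14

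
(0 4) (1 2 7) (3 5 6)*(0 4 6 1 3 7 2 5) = (0 6 7 3) (1 5) 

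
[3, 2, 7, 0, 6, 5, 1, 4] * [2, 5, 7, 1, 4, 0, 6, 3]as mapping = [0→1, 1→7, 2→3, 3→2, 4→6, 5→0, 6→5, 7→4]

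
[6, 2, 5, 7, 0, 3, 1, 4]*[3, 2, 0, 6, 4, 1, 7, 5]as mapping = [0→7, 1→0, 2→1, 3→5, 4→3, 5→6, 6→2, 7→4]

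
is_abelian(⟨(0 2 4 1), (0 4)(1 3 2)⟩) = no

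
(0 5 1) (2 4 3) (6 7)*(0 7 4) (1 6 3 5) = (0 1 7 3 2) (4 5 6) 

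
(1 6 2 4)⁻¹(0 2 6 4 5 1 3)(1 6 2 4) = (0 4 2 1 5 6 3)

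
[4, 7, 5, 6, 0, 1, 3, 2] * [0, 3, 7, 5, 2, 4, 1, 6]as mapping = [0→2, 1→6, 2→4, 3→1, 4→0, 5→3, 6→5, 7→7]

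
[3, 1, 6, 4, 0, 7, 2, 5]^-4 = [4, 1, 2, 0, 3, 5, 6, 7]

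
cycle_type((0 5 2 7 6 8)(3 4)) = 2.6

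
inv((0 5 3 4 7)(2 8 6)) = (0 7 4 3 5)(2 6 8)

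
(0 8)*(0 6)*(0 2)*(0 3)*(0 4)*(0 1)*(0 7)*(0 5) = (0 8 6 2 3 4 1 7 5)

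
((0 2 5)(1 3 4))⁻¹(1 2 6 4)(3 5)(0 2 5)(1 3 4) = (0 4)(1 3 5 6)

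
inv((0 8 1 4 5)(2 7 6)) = (0 5 4 1 8)(2 6 7)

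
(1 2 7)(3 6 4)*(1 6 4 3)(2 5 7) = (1 5 7 6 3 4)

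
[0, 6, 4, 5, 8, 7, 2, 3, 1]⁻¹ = [0, 8, 6, 7, 2, 3, 1, 5, 4]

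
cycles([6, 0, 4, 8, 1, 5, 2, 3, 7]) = (0 6 2 4 1)(3 8 7)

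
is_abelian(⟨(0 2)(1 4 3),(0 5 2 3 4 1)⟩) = no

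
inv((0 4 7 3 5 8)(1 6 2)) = (0 8 5 3 7 4)(1 2 6)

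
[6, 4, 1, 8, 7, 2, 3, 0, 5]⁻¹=[7, 2, 5, 6, 1, 8, 0, 4, 3]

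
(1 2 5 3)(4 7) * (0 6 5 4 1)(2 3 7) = (0 6 5 7 1 3)(2 4)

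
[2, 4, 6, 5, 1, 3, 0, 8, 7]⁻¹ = [6, 4, 0, 5, 1, 3, 2, 8, 7]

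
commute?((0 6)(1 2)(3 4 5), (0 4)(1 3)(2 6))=no:(0 6)(1 2)(3 4 5) * (0 4)(1 3)(2 6)=(0 2 3)(1 6 4 5), (0 4)(1 3)(2 6) * (0 6)(1 2)(3 4 5)=(0 5 3 2)(1 4 6)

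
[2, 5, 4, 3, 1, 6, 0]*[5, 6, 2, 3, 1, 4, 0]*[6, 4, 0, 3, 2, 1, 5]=[0, 2, 4, 3, 5, 6, 1]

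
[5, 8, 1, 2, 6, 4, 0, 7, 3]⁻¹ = [6, 2, 3, 8, 5, 0, 4, 7, 1]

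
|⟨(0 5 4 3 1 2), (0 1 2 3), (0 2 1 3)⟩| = 720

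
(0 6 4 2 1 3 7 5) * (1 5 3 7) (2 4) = (0 6 2 5) (1 7 3) 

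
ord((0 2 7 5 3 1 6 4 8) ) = 9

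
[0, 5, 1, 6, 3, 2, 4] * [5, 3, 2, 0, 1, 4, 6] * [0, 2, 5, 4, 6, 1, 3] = [1, 6, 4, 3, 0, 5, 2]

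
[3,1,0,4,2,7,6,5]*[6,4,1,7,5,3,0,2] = [7,4,6,5,1,2,0,3]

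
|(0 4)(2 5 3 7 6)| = 10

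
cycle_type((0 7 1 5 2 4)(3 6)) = 2.6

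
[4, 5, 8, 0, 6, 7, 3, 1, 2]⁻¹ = [3, 7, 8, 6, 0, 1, 4, 5, 2]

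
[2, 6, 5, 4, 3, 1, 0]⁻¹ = [6, 5, 0, 4, 3, 2, 1]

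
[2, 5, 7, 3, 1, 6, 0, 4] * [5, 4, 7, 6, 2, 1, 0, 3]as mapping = [0→7, 1→1, 2→3, 3→6, 4→4, 5→0, 6→5, 7→2]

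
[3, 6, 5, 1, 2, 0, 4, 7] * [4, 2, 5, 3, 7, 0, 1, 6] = [3, 1, 0, 2, 5, 4, 7, 6]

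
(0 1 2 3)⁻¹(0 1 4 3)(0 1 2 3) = (0 1 2 4)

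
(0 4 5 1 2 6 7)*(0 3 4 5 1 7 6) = (0 5 7 3 4 1 2) 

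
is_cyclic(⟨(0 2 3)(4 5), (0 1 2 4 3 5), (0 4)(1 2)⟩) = no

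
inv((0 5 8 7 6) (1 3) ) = (0 6 7 8 5) (1 3) 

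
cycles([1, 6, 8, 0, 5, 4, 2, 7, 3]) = (0 1 6 2 8 3)(4 5)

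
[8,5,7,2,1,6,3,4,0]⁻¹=[8,4,3,6,7,1,5,2,0]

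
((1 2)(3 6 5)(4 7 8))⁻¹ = (1 2)(3 5 6)(4 8 7)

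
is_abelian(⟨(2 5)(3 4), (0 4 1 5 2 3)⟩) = no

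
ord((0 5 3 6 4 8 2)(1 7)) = 14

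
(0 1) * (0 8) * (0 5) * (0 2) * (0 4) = (0 1 8 5 2 4)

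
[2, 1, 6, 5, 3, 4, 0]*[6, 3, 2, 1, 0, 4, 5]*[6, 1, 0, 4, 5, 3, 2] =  [0, 4, 3, 5, 1, 6, 2]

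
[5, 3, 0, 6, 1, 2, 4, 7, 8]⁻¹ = [2, 4, 5, 1, 6, 0, 3, 7, 8]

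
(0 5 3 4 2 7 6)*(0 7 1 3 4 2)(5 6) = (0 6 7 5 4)(1 3 2)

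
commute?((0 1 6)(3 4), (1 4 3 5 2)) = no:(0 1 6)(3 4)*(1 4 3 5 2) = (0 4 5 2 1 6), (1 4 3 5 2)*(0 1 6)(3 4) = (0 1 3 5 2 6)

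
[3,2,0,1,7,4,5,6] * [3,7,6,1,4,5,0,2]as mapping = [0→1,1→6,2→3,3→7,4→2,5→4,6→5,7→0]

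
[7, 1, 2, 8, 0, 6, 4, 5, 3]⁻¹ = [4, 1, 2, 8, 6, 7, 5, 0, 3]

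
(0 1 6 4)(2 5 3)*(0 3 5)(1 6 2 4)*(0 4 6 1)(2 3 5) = (0 1 3 6)(2 4 5)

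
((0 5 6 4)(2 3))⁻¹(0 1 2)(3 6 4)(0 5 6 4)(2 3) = (0 2 4)(1 3 5)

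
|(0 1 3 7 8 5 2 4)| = 8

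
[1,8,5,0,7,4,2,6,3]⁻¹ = [3,0,6,8,5,2,7,4,1]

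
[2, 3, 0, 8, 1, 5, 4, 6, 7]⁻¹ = [2, 4, 0, 1, 6, 5, 7, 8, 3]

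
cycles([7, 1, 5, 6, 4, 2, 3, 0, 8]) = (0 7)(2 5)(3 6)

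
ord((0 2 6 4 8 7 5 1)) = 8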